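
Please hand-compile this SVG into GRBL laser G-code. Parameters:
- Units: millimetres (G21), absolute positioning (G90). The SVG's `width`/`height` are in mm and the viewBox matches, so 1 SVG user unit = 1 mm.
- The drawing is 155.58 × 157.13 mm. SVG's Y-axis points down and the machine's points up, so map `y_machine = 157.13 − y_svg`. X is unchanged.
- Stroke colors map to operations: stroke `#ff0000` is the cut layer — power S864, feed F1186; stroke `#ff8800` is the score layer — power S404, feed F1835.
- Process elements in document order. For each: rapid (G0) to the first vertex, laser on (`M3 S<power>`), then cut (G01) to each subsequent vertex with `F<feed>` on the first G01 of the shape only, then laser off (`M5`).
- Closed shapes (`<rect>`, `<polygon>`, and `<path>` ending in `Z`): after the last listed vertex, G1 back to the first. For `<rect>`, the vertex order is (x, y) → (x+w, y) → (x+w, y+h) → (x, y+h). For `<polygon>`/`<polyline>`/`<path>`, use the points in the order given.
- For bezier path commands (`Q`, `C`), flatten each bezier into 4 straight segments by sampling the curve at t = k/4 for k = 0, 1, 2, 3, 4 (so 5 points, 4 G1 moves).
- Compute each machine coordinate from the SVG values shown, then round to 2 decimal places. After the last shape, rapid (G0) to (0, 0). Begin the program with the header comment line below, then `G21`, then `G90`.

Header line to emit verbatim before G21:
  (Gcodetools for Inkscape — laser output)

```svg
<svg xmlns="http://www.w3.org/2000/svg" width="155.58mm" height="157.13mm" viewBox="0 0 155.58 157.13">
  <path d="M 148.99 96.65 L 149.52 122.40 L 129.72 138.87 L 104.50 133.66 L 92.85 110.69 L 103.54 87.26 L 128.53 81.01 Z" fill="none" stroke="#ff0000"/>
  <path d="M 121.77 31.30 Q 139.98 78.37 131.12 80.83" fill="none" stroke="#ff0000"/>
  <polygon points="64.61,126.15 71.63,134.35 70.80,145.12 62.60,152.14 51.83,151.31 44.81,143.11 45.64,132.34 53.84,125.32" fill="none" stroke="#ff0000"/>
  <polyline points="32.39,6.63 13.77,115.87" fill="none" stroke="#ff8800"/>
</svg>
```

(Gcodetools for Inkscape — laser output)
G21
G90
G0 X148.99 Y60.48
M3 S864
G01 X149.52 Y34.73 F1186
G01 X129.72 Y18.26
G01 X104.50 Y23.47
G01 X92.85 Y46.44
G01 X103.54 Y69.87
G01 X128.53 Y76.12
G01 X148.99 Y60.48
M5
G0 X121.77 Y125.83
M3 S864
G01 X129.18 Y105.08 F1186
G01 X133.21 Y89.91
G01 X133.86 Y80.32
G01 X131.12 Y76.30
M5
G0 X64.61 Y30.98
M3 S864
G01 X71.63 Y22.78 F1186
G01 X70.80 Y12.01
G01 X62.60 Y4.99
G01 X51.83 Y5.82
G01 X44.81 Y14.02
G01 X45.64 Y24.79
G01 X53.84 Y31.81
G01 X64.61 Y30.98
M5
G0 X32.39 Y150.50
M3 S404
G01 X13.77 Y41.26 F1835
M5
G0 X0.00 Y0.00

1 u = 1 mm; y_m = 157.13 − y.

[1] `<path>` regular polygon, #ff0000→cut S864 F1186: (148.99,60.48) → (149.52,34.73) → (129.72,18.26) → (104.50,23.47) → (92.85,46.44) → (103.54,69.87) → (128.53,76.12) → (148.99,60.48) (closed)

[2] `<path>` quadratic bezier, #ff0000→cut S864 F1186: (121.77,125.83) → (129.18,105.08) → (133.21,89.91) → (133.86,80.32) → (131.12,76.30)

[3] `<polygon>` regular polygon, #ff0000→cut S864 F1186: (64.61,30.98) → (71.63,22.78) → (70.80,12.01) → (62.60,4.99) → (51.83,5.82) → (44.81,14.02) → (45.64,24.79) → (53.84,31.81) → (64.61,30.98) (closed)

[4] `<polyline>` line segment, #ff8800→score S404 F1835: (32.39,150.50) → (13.77,41.26)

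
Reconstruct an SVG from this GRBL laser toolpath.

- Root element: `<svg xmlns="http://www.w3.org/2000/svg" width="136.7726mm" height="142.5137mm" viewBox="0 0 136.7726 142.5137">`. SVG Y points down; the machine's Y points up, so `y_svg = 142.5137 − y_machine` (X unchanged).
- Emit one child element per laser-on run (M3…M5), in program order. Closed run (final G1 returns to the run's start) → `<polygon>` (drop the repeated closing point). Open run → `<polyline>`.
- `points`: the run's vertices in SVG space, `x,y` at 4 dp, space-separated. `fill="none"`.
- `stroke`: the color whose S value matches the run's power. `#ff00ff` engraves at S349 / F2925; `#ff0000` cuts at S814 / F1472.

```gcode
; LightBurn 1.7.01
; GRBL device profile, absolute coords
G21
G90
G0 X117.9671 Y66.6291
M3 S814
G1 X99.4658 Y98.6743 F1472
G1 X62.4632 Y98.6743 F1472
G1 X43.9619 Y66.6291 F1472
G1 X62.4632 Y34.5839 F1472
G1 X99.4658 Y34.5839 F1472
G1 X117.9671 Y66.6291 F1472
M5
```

Machine Y-up, SVG Y-down with viewBox height 142.5137, so y_svg = 142.5137 − y_machine; X carries over. Every run uses S814, so all elements get stroke `#ff0000` (cut).

Run 1: The run returns to its start, so emit a `<polygon>` with points (Y-flipped): 117.9671,75.8846 99.4658,43.8394 62.4632,43.8394 43.9619,75.8846 62.4632,107.9298 99.4658,107.9298.

<svg xmlns="http://www.w3.org/2000/svg" width="136.7726mm" height="142.5137mm" viewBox="0 0 136.7726 142.5137">
  <polygon points="117.9671,75.8846 99.4658,43.8394 62.4632,43.8394 43.9619,75.8846 62.4632,107.9298 99.4658,107.9298" fill="none" stroke="#ff0000"/>
</svg>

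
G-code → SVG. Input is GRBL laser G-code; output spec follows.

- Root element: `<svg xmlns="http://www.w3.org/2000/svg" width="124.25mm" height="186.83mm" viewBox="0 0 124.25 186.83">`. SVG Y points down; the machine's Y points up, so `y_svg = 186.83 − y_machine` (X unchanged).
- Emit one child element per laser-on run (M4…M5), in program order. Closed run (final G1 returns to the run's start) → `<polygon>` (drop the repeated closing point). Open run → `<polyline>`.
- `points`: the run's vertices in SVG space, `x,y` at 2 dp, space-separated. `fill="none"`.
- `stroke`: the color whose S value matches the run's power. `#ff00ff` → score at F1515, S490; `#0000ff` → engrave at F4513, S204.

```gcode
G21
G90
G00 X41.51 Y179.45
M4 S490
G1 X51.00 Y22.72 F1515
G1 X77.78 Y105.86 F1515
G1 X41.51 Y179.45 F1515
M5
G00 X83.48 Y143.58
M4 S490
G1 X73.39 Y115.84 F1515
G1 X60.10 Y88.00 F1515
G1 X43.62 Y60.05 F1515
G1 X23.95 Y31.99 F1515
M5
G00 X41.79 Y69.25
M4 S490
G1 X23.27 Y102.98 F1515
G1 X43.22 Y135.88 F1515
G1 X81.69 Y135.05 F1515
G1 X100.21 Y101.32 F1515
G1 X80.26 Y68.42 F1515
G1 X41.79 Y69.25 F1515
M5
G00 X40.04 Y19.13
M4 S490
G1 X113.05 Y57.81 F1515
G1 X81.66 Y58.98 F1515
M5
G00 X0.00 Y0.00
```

Each laser-on run becomes one SVG element. Flip Y back into SVG space with y_svg = 186.83 − y_machine. Every run uses S490, so all elements get stroke `#ff00ff` (score).

Run 1: The run returns to its start, so emit a `<polygon>` with points (Y-flipped): 41.51,7.38 51.00,164.11 77.78,80.97.

Run 2: The run is open, so emit a `<polyline>` with points (Y-flipped): 83.48,43.25 73.39,70.99 60.10,98.83 43.62,126.78 23.95,154.84.

Run 3: The run returns to its start, so emit a `<polygon>` with points (Y-flipped): 41.79,117.58 23.27,83.85 43.22,50.95 81.69,51.78 100.21,85.51 80.26,118.41.

Run 4: The run is open, so emit a `<polyline>` with points (Y-flipped): 40.04,167.70 113.05,129.02 81.66,127.85.

<svg xmlns="http://www.w3.org/2000/svg" width="124.25mm" height="186.83mm" viewBox="0 0 124.25 186.83">
  <polygon points="41.51,7.38 51.00,164.11 77.78,80.97" fill="none" stroke="#ff00ff"/>
  <polyline points="83.48,43.25 73.39,70.99 60.10,98.83 43.62,126.78 23.95,154.84" fill="none" stroke="#ff00ff"/>
  <polygon points="41.79,117.58 23.27,83.85 43.22,50.95 81.69,51.78 100.21,85.51 80.26,118.41" fill="none" stroke="#ff00ff"/>
  <polyline points="40.04,167.70 113.05,129.02 81.66,127.85" fill="none" stroke="#ff00ff"/>
</svg>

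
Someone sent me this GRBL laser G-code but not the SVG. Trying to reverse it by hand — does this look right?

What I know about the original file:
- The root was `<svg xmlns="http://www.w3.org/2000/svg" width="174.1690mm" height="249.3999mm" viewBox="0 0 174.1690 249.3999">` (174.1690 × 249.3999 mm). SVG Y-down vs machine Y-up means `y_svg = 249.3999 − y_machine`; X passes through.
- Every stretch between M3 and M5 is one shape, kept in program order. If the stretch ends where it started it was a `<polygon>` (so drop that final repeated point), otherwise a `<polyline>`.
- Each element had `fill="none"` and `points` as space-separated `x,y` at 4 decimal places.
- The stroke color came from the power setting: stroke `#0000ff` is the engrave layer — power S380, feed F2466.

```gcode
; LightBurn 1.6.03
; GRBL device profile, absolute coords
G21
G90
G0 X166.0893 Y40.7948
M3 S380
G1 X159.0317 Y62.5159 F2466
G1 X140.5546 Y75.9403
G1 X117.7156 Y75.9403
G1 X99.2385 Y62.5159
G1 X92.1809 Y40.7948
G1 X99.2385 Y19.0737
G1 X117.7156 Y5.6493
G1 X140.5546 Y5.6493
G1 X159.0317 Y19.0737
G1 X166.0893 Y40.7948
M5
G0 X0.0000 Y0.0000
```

Each laser-on run becomes one SVG element. Flip Y back into SVG space with y_svg = 249.3999 − y_machine. Every run uses S380, so all elements get stroke `#0000ff` (engrave).

Run 1: The run returns to its start, so emit a `<polygon>` with points (Y-flipped): 166.0893,208.6051 159.0317,186.8840 140.5546,173.4596 117.7156,173.4596 99.2385,186.8840 92.1809,208.6051 99.2385,230.3262 117.7156,243.7506 140.5546,243.7506 159.0317,230.3262.

<svg xmlns="http://www.w3.org/2000/svg" width="174.1690mm" height="249.3999mm" viewBox="0 0 174.1690 249.3999">
  <polygon points="166.0893,208.6051 159.0317,186.8840 140.5546,173.4596 117.7156,173.4596 99.2385,186.8840 92.1809,208.6051 99.2385,230.3262 117.7156,243.7506 140.5546,243.7506 159.0317,230.3262" fill="none" stroke="#0000ff"/>
</svg>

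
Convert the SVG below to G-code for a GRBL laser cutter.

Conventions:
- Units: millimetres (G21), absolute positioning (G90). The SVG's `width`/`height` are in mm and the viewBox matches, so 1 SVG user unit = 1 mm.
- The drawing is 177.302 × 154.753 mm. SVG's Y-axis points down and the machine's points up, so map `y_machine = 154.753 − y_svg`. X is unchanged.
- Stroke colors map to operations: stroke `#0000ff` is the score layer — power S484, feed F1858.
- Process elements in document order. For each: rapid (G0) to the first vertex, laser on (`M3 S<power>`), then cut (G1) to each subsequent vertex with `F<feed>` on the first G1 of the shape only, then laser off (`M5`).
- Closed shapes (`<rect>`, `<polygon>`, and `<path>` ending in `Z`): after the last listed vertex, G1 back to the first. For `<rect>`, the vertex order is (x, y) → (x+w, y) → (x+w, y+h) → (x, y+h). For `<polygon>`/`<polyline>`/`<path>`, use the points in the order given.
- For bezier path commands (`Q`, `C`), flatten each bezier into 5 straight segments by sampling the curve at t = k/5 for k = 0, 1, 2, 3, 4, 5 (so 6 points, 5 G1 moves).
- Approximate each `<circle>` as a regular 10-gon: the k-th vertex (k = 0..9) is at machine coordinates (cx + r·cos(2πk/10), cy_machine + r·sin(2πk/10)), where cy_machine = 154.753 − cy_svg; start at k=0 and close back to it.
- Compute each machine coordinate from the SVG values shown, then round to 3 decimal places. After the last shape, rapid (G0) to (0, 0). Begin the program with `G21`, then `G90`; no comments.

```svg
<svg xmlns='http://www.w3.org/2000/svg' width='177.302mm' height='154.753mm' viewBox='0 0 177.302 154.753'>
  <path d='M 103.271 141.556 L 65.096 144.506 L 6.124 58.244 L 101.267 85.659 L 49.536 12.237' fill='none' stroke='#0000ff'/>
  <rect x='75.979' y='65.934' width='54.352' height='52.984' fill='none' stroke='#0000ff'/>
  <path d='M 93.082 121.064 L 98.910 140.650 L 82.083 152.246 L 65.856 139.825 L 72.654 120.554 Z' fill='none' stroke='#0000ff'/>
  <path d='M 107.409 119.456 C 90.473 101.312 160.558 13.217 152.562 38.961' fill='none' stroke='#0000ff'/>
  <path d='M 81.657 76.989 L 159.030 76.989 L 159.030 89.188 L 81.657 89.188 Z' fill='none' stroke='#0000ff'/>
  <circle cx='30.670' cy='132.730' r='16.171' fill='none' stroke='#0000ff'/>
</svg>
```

G21
G90
G0 X103.271 Y13.197
M3 S484
G1 X65.096 Y10.247 F1858
G1 X6.124 Y96.509
G1 X101.267 Y69.094
G1 X49.536 Y142.516
M5
G0 X75.979 Y88.819
M3 S484
G1 X130.331 Y88.819 F1858
G1 X130.331 Y35.835
G1 X75.979 Y35.835
G1 X75.979 Y88.819
M5
G0 X93.082 Y33.689
M3 S484
G1 X98.910 Y14.103 F1858
G1 X82.083 Y2.507
G1 X65.856 Y14.928
G1 X72.654 Y34.199
G1 X93.082 Y33.689
M5
G0 X107.409 Y35.297
M3 S484
G1 X106.369 Y53.107 F1858
G1 X118.289 Y78.884
G1 X135.245 Y103.805
G1 X149.311 Y119.048
G1 X152.562 Y115.792
M5
G0 X81.657 Y77.764
M3 S484
G1 X159.030 Y77.764 F1858
G1 X159.030 Y65.565
G1 X81.657 Y65.565
G1 X81.657 Y77.764
M5
G0 X46.841 Y22.023
M3 S484
G1 X43.753 Y31.528 F1858
G1 X35.667 Y37.403
G1 X25.673 Y37.403
G1 X17.587 Y31.528
G1 X14.499 Y22.023
G1 X17.587 Y12.518
G1 X25.673 Y6.643
G1 X35.667 Y6.643
G1 X43.753 Y12.518
G1 X46.841 Y22.023
M5
G0 X0.000 Y0.000

1 u = 1 mm; y_m = 154.753 − y.

[1] `<path>` open polyline, #0000ff→score S484 F1858: (103.271,13.197) → (65.096,10.247) → (6.124,96.509) → (101.267,69.094) → (49.536,142.516)

[2] `<rect>` rectangle, #0000ff→score S484 F1858: (75.979,88.819) → (130.331,88.819) → (130.331,35.835) → (75.979,35.835) → (75.979,88.819) (closed)

[3] `<path>` regular polygon, #0000ff→score S484 F1858: (93.082,33.689) → (98.910,14.103) → (82.083,2.507) → (65.856,14.928) → (72.654,34.199) → (93.082,33.689) (closed)

[4] `<path>` cubic bezier, #0000ff→score S484 F1858: (107.409,35.297) → (106.369,53.107) → (118.289,78.884) → (135.245,103.805) → (149.311,119.048) → (152.562,115.792)

[5] `<path>` rectangle, #0000ff→score S484 F1858: (81.657,77.764) → (159.030,77.764) → (159.030,65.565) → (81.657,65.565) → (81.657,77.764) (closed)

[6] `<circle>` circle, #0000ff→score S484 F1858: (46.841,22.023) → (43.753,31.528) → (35.667,37.403) → (25.673,37.403) → (17.587,31.528) → (14.499,22.023) → (17.587,12.518) → (25.673,6.643) → (35.667,6.643) → (43.753,12.518) → (46.841,22.023) (closed)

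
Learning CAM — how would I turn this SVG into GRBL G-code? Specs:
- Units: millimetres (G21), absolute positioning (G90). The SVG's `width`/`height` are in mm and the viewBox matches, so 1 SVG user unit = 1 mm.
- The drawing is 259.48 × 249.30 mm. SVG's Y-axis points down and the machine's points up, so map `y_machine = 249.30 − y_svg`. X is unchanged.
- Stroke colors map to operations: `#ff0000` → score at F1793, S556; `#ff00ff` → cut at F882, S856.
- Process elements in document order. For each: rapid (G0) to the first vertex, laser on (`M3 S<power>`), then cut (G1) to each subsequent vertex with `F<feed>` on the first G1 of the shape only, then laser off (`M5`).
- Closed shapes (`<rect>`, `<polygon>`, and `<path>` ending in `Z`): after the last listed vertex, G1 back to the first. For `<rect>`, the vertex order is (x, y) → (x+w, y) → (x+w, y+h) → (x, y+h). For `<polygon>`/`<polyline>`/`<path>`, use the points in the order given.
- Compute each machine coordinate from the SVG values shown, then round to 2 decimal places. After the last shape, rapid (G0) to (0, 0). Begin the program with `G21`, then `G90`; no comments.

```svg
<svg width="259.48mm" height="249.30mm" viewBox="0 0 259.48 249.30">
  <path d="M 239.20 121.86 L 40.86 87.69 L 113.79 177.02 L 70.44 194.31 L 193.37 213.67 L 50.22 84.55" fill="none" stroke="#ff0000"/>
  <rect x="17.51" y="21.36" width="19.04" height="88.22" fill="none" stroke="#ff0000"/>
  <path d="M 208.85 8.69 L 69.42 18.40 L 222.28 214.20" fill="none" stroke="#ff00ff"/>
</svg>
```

G21
G90
G0 X239.20 Y127.44
M3 S556
G1 X40.86 Y161.61 F1793
G1 X113.79 Y72.28
G1 X70.44 Y54.99
G1 X193.37 Y35.63
G1 X50.22 Y164.75
M5
G0 X17.51 Y227.94
M3 S556
G1 X36.55 Y227.94 F1793
G1 X36.55 Y139.72
G1 X17.51 Y139.72
G1 X17.51 Y227.94
M5
G0 X208.85 Y240.61
M3 S856
G1 X69.42 Y230.90 F882
G1 X222.28 Y35.10
M5
G0 X0.00 Y0.00

Since the viewBox matches the mm dimensions, user units are millimetres directly. The only transform is the Y-flip y_m = 249.30 − y_svg.

Shape 1 is a open polyline drawn with `<path>`. Its stroke #ff0000 means score at S556, F1793. After flipping Y the toolpath is (239.20,127.44) → (40.86,161.61) → (113.79,72.28) → (70.44,54.99) → (193.37,35.63) → (50.22,164.75).

Shape 2 is a rectangle drawn with `<rect>`. Its stroke #ff0000 means score at S556, F1793. After flipping Y the toolpath is (17.51,227.94) → (36.55,227.94) → (36.55,139.72) → (17.51,139.72) → (17.51,227.94), returning to the start.

Shape 3 is a open polyline drawn with `<path>`. Its stroke #ff00ff means cut at S856, F882. After flipping Y the toolpath is (208.85,240.61) → (69.42,230.90) → (222.28,35.10).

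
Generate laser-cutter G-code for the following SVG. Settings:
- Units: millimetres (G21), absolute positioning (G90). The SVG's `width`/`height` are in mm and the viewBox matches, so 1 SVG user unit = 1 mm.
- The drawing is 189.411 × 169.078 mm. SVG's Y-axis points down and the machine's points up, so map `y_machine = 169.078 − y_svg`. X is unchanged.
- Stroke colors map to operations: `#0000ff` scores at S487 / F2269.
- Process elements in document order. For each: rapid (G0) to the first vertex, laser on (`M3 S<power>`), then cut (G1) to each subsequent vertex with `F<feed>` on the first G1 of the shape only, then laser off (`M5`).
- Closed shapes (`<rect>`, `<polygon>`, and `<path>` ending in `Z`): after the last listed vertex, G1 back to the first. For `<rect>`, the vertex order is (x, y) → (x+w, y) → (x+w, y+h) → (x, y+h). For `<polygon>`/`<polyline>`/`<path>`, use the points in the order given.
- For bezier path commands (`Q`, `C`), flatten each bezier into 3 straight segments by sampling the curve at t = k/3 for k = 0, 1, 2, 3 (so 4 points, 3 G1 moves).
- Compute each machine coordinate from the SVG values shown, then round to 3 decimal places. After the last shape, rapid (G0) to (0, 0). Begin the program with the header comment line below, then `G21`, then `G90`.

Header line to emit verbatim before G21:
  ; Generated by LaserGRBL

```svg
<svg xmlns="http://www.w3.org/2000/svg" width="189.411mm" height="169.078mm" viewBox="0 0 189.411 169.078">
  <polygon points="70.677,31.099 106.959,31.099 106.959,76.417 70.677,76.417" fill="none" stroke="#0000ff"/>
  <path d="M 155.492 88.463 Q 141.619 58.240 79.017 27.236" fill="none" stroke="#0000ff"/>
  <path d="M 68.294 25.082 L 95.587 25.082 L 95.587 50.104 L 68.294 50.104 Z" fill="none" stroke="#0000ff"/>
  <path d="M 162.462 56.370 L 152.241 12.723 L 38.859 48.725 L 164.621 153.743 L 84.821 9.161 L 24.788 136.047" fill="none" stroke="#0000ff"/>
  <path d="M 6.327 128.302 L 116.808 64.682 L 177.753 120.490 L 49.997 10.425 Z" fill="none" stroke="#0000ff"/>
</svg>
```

; Generated by LaserGRBL
G21
G90
G0 X70.677 Y137.979
M3 S487
G1 X106.959 Y137.979 F2269
G1 X106.959 Y92.661
G1 X70.677 Y92.661
G1 X70.677 Y137.979
M5
G0 X155.492 Y80.615
M3 S487
G1 X140.829 Y100.850 F2269
G1 X115.337 Y121.259
G1 X79.017 Y141.842
M5
G0 X68.294 Y143.996
M3 S487
G1 X95.587 Y143.996 F2269
G1 X95.587 Y118.974
G1 X68.294 Y118.974
G1 X68.294 Y143.996
M5
G0 X162.462 Y112.708
M3 S487
G1 X152.241 Y156.355 F2269
G1 X38.859 Y120.353
G1 X164.621 Y15.335
G1 X84.821 Y159.917
G1 X24.788 Y33.031
M5
G0 X6.327 Y40.776
M3 S487
G1 X116.808 Y104.396 F2269
G1 X177.753 Y48.588
G1 X49.997 Y158.653
G1 X6.327 Y40.776
M5
G0 X0.000 Y0.000

1 u = 1 mm; y_m = 169.078 − y.

[1] `<polygon>` rectangle, #0000ff→score S487 F2269: (70.677,137.979) → (106.959,137.979) → (106.959,92.661) → (70.677,92.661) → (70.677,137.979) (closed)

[2] `<path>` quadratic bezier, #0000ff→score S487 F2269: (155.492,80.615) → (140.829,100.850) → (115.337,121.259) → (79.017,141.842)

[3] `<path>` rectangle, #0000ff→score S487 F2269: (68.294,143.996) → (95.587,143.996) → (95.587,118.974) → (68.294,118.974) → (68.294,143.996) (closed)

[4] `<path>` open polyline, #0000ff→score S487 F2269: (162.462,112.708) → (152.241,156.355) → (38.859,120.353) → (164.621,15.335) → (84.821,159.917) → (24.788,33.031)

[5] `<path>` closed polygon, #0000ff→score S487 F2269: (6.327,40.776) → (116.808,104.396) → (177.753,48.588) → (49.997,158.653) → (6.327,40.776) (closed)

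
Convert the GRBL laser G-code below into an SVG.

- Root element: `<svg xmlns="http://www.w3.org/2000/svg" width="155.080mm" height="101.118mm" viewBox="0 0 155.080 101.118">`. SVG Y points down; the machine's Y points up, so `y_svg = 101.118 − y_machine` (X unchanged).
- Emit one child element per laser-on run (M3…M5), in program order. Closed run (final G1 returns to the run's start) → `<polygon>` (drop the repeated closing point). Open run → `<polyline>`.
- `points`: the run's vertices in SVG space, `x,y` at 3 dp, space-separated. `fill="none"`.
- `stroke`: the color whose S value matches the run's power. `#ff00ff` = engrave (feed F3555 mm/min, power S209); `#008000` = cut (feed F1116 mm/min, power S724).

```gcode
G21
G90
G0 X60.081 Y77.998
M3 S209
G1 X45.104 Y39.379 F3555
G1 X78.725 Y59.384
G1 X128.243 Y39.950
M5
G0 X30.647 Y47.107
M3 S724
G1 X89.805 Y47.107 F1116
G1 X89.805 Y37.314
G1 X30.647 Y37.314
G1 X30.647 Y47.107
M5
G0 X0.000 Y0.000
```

<svg xmlns="http://www.w3.org/2000/svg" width="155.080mm" height="101.118mm" viewBox="0 0 155.080 101.118">
  <polyline points="60.081,23.120 45.104,61.739 78.725,41.734 128.243,61.168" fill="none" stroke="#ff00ff"/>
  <polygon points="30.647,54.011 89.805,54.011 89.805,63.804 30.647,63.804" fill="none" stroke="#008000"/>
</svg>

y_svg = 101.118 − y_m.

[1] S209→`#ff00ff` (engrave); open run; points: 60.081,23.120 45.104,61.739 78.725,41.734 128.243,61.168

[2] S724→`#008000` (cut); closed run; points: 30.647,54.011 89.805,54.011 89.805,63.804 30.647,63.804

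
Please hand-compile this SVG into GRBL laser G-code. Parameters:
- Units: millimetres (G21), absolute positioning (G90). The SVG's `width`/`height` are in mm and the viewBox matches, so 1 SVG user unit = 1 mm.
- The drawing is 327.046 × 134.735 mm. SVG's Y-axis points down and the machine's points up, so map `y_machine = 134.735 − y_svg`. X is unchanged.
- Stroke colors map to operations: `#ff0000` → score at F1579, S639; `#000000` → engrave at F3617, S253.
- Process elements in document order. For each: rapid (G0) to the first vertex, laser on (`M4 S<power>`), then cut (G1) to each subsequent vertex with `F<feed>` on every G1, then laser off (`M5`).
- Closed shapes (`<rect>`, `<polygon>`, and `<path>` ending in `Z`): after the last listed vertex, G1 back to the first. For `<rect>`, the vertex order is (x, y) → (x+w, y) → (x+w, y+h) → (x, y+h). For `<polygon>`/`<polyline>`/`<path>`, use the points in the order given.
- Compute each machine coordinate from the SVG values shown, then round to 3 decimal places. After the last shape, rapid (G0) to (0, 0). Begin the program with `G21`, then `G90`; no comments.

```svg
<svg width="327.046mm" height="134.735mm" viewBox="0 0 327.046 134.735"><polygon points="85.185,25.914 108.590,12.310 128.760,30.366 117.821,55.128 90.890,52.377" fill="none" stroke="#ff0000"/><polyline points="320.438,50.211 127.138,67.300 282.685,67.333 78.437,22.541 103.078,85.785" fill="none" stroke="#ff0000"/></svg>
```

G21
G90
G0 X85.185 Y108.821
M4 S639
G1 X108.590 Y122.425 F1579
G1 X128.760 Y104.369 F1579
G1 X117.821 Y79.607 F1579
G1 X90.890 Y82.358 F1579
G1 X85.185 Y108.821 F1579
M5
G0 X320.438 Y84.524
M4 S639
G1 X127.138 Y67.435 F1579
G1 X282.685 Y67.402 F1579
G1 X78.437 Y112.194 F1579
G1 X103.078 Y48.950 F1579
M5
G0 X0.000 Y0.000

viewBox `0 0 327.046 134.735` with mm width/height → 1 unit = 1 mm. Flip: y_m = 134.735 − y_svg.

**Shape 1** — `<polygon>` regular polygon, stroke `#ff0000` → score (S639, F1579). Machine vertices: (85.185,108.821) → (108.590,122.425) → (128.760,104.369) → (117.821,79.607) → (90.890,82.358) → (85.185,108.821). Closed: final G1 returns to the first vertex.

**Shape 2** — `<polyline>` open polyline, stroke `#ff0000` → score (S639, F1579). Machine vertices: (320.438,84.524) → (127.138,67.435) → (282.685,67.402) → (78.437,112.194) → (103.078,48.950). Open path.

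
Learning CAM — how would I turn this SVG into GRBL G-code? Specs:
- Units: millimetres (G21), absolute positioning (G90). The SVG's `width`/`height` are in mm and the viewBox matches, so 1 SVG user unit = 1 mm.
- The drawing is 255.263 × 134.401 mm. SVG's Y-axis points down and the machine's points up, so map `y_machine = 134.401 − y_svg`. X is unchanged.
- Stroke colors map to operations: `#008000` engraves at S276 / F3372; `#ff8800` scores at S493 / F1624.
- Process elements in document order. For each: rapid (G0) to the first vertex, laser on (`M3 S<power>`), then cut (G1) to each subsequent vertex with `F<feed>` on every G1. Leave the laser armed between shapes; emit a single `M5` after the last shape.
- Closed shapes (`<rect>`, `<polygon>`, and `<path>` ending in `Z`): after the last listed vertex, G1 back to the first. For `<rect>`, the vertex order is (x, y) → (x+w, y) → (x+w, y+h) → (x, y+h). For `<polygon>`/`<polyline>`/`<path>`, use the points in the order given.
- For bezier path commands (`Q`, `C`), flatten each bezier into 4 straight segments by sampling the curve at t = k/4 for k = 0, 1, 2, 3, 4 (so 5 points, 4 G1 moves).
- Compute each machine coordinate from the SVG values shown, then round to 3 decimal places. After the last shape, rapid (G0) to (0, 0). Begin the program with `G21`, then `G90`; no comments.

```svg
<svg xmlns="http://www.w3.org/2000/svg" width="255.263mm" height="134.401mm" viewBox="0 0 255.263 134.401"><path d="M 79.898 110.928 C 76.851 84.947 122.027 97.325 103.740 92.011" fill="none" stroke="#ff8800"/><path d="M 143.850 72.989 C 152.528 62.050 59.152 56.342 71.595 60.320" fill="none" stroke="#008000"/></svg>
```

G21
G90
G0 X79.898 Y23.473
M3 S493
G1 X84.909 Y36.642 F1624
G1 X97.534 Y40.682 F1624
G1 X107.301 Y40.846 F1624
G1 X103.740 Y42.390 F1624
G0 X143.850 Y61.412
M3 S276
G1 X134.471 Y68.566 F3372
G1 X106.311 Y73.340 F3372
G1 X78.856 Y75.318 F3372
G1 X71.595 Y74.081 F3372
M5
G0 X0.000 Y0.000

1 u = 1 mm; y_m = 134.401 − y.

[1] `<path>` cubic bezier, #ff8800→score S493 F1624: (79.898,23.473) → (84.909,36.642) → (97.534,40.682) → (107.301,40.846) → (103.740,42.390)

[2] `<path>` cubic bezier, #008000→engrave S276 F3372: (143.850,61.412) → (134.471,68.566) → (106.311,73.340) → (78.856,75.318) → (71.595,74.081)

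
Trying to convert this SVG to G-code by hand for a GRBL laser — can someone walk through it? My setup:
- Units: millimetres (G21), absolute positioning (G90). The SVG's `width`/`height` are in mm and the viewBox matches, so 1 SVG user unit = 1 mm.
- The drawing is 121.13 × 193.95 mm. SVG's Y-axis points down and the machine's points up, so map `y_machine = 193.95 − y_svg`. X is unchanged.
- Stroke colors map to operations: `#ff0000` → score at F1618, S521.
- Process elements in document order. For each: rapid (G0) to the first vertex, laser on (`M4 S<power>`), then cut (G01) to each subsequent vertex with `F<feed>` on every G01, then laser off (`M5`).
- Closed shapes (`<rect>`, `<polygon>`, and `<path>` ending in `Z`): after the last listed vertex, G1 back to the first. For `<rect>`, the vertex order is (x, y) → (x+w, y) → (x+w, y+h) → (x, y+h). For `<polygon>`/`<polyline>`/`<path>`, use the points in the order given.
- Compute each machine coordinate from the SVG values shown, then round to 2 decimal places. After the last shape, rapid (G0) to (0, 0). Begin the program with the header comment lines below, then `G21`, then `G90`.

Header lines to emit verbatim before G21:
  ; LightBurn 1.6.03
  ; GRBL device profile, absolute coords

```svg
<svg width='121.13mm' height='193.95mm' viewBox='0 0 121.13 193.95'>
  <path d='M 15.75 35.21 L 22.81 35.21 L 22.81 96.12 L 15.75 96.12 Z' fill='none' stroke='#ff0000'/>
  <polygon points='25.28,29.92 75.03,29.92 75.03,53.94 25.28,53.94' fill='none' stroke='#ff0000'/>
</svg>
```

1 u = 1 mm; y_m = 193.95 − y.

[1] `<path>` rectangle, #ff0000→score S521 F1618: (15.75,158.74) → (22.81,158.74) → (22.81,97.83) → (15.75,97.83) → (15.75,158.74) (closed)

[2] `<polygon>` rectangle, #ff0000→score S521 F1618: (25.28,164.03) → (75.03,164.03) → (75.03,140.01) → (25.28,140.01) → (25.28,164.03) (closed)

; LightBurn 1.6.03
; GRBL device profile, absolute coords
G21
G90
G0 X15.75 Y158.74
M4 S521
G01 X22.81 Y158.74 F1618
G01 X22.81 Y97.83 F1618
G01 X15.75 Y97.83 F1618
G01 X15.75 Y158.74 F1618
M5
G0 X25.28 Y164.03
M4 S521
G01 X75.03 Y164.03 F1618
G01 X75.03 Y140.01 F1618
G01 X25.28 Y140.01 F1618
G01 X25.28 Y164.03 F1618
M5
G0 X0.00 Y0.00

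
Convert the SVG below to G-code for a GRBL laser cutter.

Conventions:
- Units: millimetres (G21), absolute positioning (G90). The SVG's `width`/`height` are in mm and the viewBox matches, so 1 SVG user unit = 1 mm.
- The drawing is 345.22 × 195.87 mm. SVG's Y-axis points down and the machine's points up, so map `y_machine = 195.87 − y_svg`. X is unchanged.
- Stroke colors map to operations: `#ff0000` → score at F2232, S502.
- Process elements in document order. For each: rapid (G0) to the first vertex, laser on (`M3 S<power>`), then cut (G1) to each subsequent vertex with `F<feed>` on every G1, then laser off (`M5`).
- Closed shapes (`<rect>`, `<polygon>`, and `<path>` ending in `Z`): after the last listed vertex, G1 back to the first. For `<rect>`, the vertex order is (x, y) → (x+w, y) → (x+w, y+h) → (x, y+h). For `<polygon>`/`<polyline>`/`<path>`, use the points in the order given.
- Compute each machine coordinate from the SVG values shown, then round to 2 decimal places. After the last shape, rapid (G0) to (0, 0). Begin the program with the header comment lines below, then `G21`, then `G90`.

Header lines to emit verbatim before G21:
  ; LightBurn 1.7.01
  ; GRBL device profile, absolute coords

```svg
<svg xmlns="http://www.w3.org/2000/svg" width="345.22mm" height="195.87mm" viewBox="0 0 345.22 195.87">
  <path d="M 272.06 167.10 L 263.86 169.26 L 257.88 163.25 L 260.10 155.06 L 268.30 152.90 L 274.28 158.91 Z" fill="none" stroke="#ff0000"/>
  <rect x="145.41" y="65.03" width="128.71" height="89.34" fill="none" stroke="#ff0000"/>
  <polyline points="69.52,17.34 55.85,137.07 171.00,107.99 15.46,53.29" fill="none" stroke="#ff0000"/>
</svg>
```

1 u = 1 mm; y_m = 195.87 − y.

[1] `<path>` regular polygon, #ff0000→score S502 F2232: (272.06,28.77) → (263.86,26.61) → (257.88,32.62) → (260.10,40.81) → (268.30,42.97) → (274.28,36.96) → (272.06,28.77) (closed)

[2] `<rect>` rectangle, #ff0000→score S502 F2232: (145.41,130.84) → (274.12,130.84) → (274.12,41.50) → (145.41,41.50) → (145.41,130.84) (closed)

[3] `<polyline>` open polyline, #ff0000→score S502 F2232: (69.52,178.53) → (55.85,58.80) → (171.00,87.88) → (15.46,142.58)

; LightBurn 1.7.01
; GRBL device profile, absolute coords
G21
G90
G0 X272.06 Y28.77
M3 S502
G1 X263.86 Y26.61 F2232
G1 X257.88 Y32.62 F2232
G1 X260.10 Y40.81 F2232
G1 X268.30 Y42.97 F2232
G1 X274.28 Y36.96 F2232
G1 X272.06 Y28.77 F2232
M5
G0 X145.41 Y130.84
M3 S502
G1 X274.12 Y130.84 F2232
G1 X274.12 Y41.50 F2232
G1 X145.41 Y41.50 F2232
G1 X145.41 Y130.84 F2232
M5
G0 X69.52 Y178.53
M3 S502
G1 X55.85 Y58.80 F2232
G1 X171.00 Y87.88 F2232
G1 X15.46 Y142.58 F2232
M5
G0 X0.00 Y0.00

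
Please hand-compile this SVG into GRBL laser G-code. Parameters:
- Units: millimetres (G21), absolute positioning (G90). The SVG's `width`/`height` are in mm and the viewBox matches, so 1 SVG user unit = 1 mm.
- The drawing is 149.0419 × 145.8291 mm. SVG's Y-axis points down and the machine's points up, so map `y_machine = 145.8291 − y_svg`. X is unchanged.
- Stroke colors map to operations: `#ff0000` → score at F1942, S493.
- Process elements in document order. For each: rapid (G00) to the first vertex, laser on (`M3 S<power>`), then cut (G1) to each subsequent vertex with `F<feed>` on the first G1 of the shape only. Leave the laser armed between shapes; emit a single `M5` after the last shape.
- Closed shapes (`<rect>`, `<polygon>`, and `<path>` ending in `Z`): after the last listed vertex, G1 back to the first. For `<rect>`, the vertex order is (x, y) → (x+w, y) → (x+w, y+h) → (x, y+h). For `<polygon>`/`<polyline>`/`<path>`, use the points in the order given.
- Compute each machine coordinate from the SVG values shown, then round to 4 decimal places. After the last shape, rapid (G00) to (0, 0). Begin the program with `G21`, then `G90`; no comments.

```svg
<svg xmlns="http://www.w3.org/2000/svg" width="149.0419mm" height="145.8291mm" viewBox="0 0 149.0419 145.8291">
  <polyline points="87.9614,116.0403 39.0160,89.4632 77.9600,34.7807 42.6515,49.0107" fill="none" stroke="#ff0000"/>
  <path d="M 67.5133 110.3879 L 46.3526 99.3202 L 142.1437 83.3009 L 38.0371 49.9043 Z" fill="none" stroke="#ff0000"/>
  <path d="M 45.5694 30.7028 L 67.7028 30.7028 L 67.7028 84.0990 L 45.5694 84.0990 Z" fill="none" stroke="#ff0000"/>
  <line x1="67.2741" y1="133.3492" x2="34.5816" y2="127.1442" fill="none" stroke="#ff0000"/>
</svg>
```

1 u = 1 mm; y_m = 145.8291 − y.

[1] `<polyline>` open polyline, #ff0000→score S493 F1942: (87.9614,29.7888) → (39.0160,56.3659) → (77.9600,111.0484) → (42.6515,96.8184)

[2] `<path>` closed polygon, #ff0000→score S493 F1942: (67.5133,35.4412) → (46.3526,46.5089) → (142.1437,62.5282) → (38.0371,95.9248) → (67.5133,35.4412) (closed)

[3] `<path>` rectangle, #ff0000→score S493 F1942: (45.5694,115.1263) → (67.7028,115.1263) → (67.7028,61.7301) → (45.5694,61.7301) → (45.5694,115.1263) (closed)

[4] `<line>` line segment, #ff0000→score S493 F1942: (67.2741,12.4799) → (34.5816,18.6849)

G21
G90
G00 X87.9614 Y29.7888
M3 S493
G1 X39.0160 Y56.3659 F1942
G1 X77.9600 Y111.0484
G1 X42.6515 Y96.8184
G00 X67.5133 Y35.4412
M3 S493
G1 X46.3526 Y46.5089 F1942
G1 X142.1437 Y62.5282
G1 X38.0371 Y95.9248
G1 X67.5133 Y35.4412
G00 X45.5694 Y115.1263
M3 S493
G1 X67.7028 Y115.1263 F1942
G1 X67.7028 Y61.7301
G1 X45.5694 Y61.7301
G1 X45.5694 Y115.1263
G00 X67.2741 Y12.4799
M3 S493
G1 X34.5816 Y18.6849 F1942
M5
G00 X0.0000 Y0.0000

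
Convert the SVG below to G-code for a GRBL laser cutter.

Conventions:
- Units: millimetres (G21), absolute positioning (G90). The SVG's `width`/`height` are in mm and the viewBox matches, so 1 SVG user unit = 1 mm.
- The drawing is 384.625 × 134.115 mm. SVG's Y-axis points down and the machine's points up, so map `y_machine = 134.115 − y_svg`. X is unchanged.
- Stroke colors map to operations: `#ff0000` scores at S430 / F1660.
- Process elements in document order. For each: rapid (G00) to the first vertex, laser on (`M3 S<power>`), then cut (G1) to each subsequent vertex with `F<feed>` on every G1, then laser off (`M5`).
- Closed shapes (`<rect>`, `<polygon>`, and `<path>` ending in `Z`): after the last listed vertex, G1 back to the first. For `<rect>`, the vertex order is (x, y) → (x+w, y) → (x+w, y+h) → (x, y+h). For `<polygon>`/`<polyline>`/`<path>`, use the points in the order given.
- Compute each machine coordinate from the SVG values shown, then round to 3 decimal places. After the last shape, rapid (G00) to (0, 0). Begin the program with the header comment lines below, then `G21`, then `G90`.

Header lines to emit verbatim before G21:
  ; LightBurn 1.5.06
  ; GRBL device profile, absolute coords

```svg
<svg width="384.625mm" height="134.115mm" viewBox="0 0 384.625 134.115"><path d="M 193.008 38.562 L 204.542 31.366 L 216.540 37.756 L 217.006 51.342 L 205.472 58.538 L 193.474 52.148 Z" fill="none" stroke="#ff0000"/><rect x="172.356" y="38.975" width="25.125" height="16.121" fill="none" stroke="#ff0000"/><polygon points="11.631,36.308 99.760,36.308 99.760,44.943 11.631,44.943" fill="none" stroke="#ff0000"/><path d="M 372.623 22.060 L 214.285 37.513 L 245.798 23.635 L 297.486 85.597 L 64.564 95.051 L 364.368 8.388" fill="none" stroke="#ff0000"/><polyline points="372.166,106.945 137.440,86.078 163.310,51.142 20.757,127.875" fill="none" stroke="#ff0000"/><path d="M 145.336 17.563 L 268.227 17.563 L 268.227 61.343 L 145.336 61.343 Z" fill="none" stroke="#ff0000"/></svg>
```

1 u = 1 mm; y_m = 134.115 − y.

[1] `<path>` regular polygon, #ff0000→score S430 F1660: (193.008,95.553) → (204.542,102.749) → (216.540,96.359) → (217.006,82.773) → (205.472,75.577) → (193.474,81.967) → (193.008,95.553) (closed)

[2] `<rect>` rectangle, #ff0000→score S430 F1660: (172.356,95.140) → (197.481,95.140) → (197.481,79.019) → (172.356,79.019) → (172.356,95.140) (closed)

[3] `<polygon>` rectangle, #ff0000→score S430 F1660: (11.631,97.807) → (99.760,97.807) → (99.760,89.172) → (11.631,89.172) → (11.631,97.807) (closed)

[4] `<path>` open polyline, #ff0000→score S430 F1660: (372.623,112.055) → (214.285,96.602) → (245.798,110.480) → (297.486,48.518) → (64.564,39.064) → (364.368,125.727)

[5] `<polyline>` open polyline, #ff0000→score S430 F1660: (372.166,27.170) → (137.440,48.037) → (163.310,82.973) → (20.757,6.240)

[6] `<path>` rectangle, #ff0000→score S430 F1660: (145.336,116.552) → (268.227,116.552) → (268.227,72.772) → (145.336,72.772) → (145.336,116.552) (closed)

; LightBurn 1.5.06
; GRBL device profile, absolute coords
G21
G90
G00 X193.008 Y95.553
M3 S430
G1 X204.542 Y102.749 F1660
G1 X216.540 Y96.359 F1660
G1 X217.006 Y82.773 F1660
G1 X205.472 Y75.577 F1660
G1 X193.474 Y81.967 F1660
G1 X193.008 Y95.553 F1660
M5
G00 X172.356 Y95.140
M3 S430
G1 X197.481 Y95.140 F1660
G1 X197.481 Y79.019 F1660
G1 X172.356 Y79.019 F1660
G1 X172.356 Y95.140 F1660
M5
G00 X11.631 Y97.807
M3 S430
G1 X99.760 Y97.807 F1660
G1 X99.760 Y89.172 F1660
G1 X11.631 Y89.172 F1660
G1 X11.631 Y97.807 F1660
M5
G00 X372.623 Y112.055
M3 S430
G1 X214.285 Y96.602 F1660
G1 X245.798 Y110.480 F1660
G1 X297.486 Y48.518 F1660
G1 X64.564 Y39.064 F1660
G1 X364.368 Y125.727 F1660
M5
G00 X372.166 Y27.170
M3 S430
G1 X137.440 Y48.037 F1660
G1 X163.310 Y82.973 F1660
G1 X20.757 Y6.240 F1660
M5
G00 X145.336 Y116.552
M3 S430
G1 X268.227 Y116.552 F1660
G1 X268.227 Y72.772 F1660
G1 X145.336 Y72.772 F1660
G1 X145.336 Y116.552 F1660
M5
G00 X0.000 Y0.000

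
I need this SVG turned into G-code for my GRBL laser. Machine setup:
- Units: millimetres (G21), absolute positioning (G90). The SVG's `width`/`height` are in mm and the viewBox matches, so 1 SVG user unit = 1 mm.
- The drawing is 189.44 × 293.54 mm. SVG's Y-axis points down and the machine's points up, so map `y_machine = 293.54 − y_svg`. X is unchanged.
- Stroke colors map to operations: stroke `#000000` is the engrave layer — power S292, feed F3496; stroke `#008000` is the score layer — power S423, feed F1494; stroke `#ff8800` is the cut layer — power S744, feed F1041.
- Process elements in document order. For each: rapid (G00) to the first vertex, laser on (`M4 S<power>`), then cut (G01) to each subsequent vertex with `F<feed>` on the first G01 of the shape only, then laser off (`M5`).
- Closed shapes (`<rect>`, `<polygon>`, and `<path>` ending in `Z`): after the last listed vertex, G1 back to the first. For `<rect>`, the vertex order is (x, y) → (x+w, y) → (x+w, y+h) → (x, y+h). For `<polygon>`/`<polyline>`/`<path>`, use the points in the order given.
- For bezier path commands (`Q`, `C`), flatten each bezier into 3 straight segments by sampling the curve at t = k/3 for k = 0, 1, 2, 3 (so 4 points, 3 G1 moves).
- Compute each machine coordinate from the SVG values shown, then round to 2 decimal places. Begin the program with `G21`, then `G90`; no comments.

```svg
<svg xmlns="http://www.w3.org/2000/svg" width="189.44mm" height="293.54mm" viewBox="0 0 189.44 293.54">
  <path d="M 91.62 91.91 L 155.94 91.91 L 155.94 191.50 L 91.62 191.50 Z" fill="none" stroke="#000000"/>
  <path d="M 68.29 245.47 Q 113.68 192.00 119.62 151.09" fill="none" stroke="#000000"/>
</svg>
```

viewBox `0 0 189.44 293.54` with mm width/height → 1 unit = 1 mm. Flip: y_m = 293.54 − y_svg.

**Shape 1** — `<path>` rectangle, stroke `#000000` → engrave (S292, F3496). Machine vertices: (91.62,201.63) → (155.94,201.63) → (155.94,102.04) → (91.62,102.04) → (91.62,201.63). Closed: final G1 returns to the first vertex.

**Shape 2** — `<path>` quadratic bezier, stroke `#000000` → engrave (S292, F3496). Control points (SVG): P0=(68.29,245.47), P1=(113.68,192.00), P2=(119.62,151.09); sampled at t=k/3. Machine vertices: (68.29,48.07) → (94.17,82.32) → (111.28,113.78) → (119.62,142.45). Open path.

G21
G90
G00 X91.62 Y201.63
M4 S292
G01 X155.94 Y201.63 F3496
G01 X155.94 Y102.04
G01 X91.62 Y102.04
G01 X91.62 Y201.63
M5
G00 X68.29 Y48.07
M4 S292
G01 X94.17 Y82.32 F3496
G01 X111.28 Y113.78
G01 X119.62 Y142.45
M5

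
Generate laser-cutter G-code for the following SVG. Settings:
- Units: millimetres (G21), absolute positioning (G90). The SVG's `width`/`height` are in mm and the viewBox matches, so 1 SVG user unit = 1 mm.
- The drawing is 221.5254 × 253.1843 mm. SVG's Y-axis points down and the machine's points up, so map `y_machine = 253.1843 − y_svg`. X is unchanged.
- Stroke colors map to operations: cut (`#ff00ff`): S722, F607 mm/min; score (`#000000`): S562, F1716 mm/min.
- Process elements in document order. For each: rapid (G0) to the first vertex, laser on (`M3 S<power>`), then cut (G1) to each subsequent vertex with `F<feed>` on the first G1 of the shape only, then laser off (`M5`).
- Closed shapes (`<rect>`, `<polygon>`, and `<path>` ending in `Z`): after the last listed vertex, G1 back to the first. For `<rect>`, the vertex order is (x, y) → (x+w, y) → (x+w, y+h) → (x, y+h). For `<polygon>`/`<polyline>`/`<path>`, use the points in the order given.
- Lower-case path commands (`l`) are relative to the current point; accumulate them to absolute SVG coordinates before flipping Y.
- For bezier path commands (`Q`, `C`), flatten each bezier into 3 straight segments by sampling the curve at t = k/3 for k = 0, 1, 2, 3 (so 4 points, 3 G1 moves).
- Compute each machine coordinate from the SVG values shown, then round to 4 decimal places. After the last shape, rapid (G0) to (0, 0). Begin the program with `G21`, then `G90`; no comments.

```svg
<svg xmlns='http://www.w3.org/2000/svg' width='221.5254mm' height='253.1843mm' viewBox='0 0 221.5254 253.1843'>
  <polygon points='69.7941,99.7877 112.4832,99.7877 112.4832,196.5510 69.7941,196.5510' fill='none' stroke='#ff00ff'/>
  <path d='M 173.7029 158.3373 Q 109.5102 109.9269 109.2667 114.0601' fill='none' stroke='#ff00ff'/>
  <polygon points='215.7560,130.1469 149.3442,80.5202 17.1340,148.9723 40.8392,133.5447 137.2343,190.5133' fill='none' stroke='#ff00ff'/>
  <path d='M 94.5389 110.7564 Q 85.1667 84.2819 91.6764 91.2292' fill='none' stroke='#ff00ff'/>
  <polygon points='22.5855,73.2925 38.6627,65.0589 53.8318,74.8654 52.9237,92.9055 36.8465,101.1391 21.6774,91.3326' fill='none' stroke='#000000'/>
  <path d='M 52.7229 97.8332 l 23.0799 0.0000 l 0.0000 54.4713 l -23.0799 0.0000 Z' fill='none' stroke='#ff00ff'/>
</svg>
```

G21
G90
G0 X69.7941 Y153.3966
M3 S722
G1 X112.4832 Y153.3966 F607
G1 X112.4832 Y56.6333
G1 X69.7941 Y56.6333
G1 X69.7941 Y153.3966
M5
G0 X173.7029 Y94.8470
M3 S722
G1 X138.0132 Y121.2824 F607
G1 X116.5345 Y136.0415
G1 X109.2667 Y139.1242
M5
G0 X215.7560 Y123.0374
M3 S722
G1 X149.3442 Y172.6641 F607
G1 X17.1340 Y104.2120
G1 X40.8392 Y119.6396
G1 X137.2343 Y62.6710
G1 X215.7560 Y123.0374
M5
G0 X94.5389 Y142.4279
M3 S722
G1 X90.0554 Y156.3640 F607
G1 X89.1013 Y162.8731
G1 X91.6764 Y161.9551
M5
G0 X22.5855 Y179.8918
M3 S562
G1 X38.6627 Y188.1254 F1716
G1 X53.8318 Y178.3189
G1 X52.9237 Y160.2788
G1 X36.8465 Y152.0452
G1 X21.6774 Y161.8517
G1 X22.5855 Y179.8918
M5
G0 X52.7229 Y155.3511
M3 S722
G1 X75.8028 Y155.3511 F607
G1 X75.8028 Y100.8798
G1 X52.7229 Y100.8798
G1 X52.7229 Y155.3511
M5
G0 X0.0000 Y0.0000

1 u = 1 mm; y_m = 253.1843 − y.

[1] `<polygon>` rectangle, #ff00ff→cut S722 F607: (69.7941,153.3966) → (112.4832,153.3966) → (112.4832,56.6333) → (69.7941,56.6333) → (69.7941,153.3966) (closed)

[2] `<path>` quadratic bezier, #ff00ff→cut S722 F607: (173.7029,94.8470) → (138.0132,121.2824) → (116.5345,136.0415) → (109.2667,139.1242)

[3] `<polygon>` closed polygon, #ff00ff→cut S722 F607: (215.7560,123.0374) → (149.3442,172.6641) → (17.1340,104.2120) → (40.8392,119.6396) → (137.2343,62.6710) → (215.7560,123.0374) (closed)

[4] `<path>` quadratic bezier, #ff00ff→cut S722 F607: (94.5389,142.4279) → (90.0554,156.3640) → (89.1013,162.8731) → (91.6764,161.9551)

[5] `<polygon>` regular polygon, #000000→score S562 F1716: (22.5855,179.8918) → (38.6627,188.1254) → (53.8318,178.3189) → (52.9237,160.2788) → (36.8465,152.0452) → (21.6774,161.8517) → (22.5855,179.8918) (closed)

[6] `<path>` rectangle, #ff00ff→cut S722 F607: (52.7229,155.3511) → (75.8028,155.3511) → (75.8028,100.8798) → (52.7229,100.8798) → (52.7229,155.3511) (closed)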